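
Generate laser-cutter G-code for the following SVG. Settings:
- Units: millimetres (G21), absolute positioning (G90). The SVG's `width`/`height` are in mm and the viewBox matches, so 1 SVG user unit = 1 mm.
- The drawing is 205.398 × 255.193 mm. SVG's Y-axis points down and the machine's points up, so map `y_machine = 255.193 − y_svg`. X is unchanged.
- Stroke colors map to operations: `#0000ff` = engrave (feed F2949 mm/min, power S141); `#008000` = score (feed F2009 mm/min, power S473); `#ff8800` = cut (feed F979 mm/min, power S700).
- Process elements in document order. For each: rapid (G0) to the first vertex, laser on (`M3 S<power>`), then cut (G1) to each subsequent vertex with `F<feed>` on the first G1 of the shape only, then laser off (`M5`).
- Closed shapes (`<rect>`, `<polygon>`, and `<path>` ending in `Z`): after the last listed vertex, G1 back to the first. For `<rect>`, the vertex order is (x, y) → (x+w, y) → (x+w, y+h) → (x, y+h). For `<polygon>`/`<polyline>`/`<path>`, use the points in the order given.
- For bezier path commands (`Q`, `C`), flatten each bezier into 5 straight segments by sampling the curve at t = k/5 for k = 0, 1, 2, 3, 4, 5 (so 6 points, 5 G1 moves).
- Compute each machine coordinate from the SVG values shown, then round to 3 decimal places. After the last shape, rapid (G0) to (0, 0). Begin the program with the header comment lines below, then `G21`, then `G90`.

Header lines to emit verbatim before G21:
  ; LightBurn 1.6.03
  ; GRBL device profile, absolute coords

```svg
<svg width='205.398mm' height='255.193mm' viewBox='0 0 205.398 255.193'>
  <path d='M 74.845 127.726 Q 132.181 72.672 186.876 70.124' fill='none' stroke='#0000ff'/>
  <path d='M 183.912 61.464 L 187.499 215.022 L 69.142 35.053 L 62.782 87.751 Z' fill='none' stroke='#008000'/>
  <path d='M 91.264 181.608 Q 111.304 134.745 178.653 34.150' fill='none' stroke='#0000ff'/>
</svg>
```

1 u = 1 mm; y_m = 255.193 − y.

[1] `<path>` quadratic bezier, #0000ff→engrave S141 F2949: (74.845,127.467) → (97.674,147.388) → (120.291,163.109) → (142.697,174.630) → (164.892,181.950) → (186.876,185.069)

[2] `<path>` closed polygon, #008000→score S473 F2009: (183.912,193.729) → (187.499,40.171) → (69.142,220.140) → (62.782,167.442) → (183.912,193.729) (closed)

[3] `<path>` quadratic bezier, #0000ff→engrave S141 F2949: (91.264,73.585) → (101.172,94.479) → (114.865,119.673) → (132.343,149.164) → (153.606,182.954) → (178.653,221.043)

; LightBurn 1.6.03
; GRBL device profile, absolute coords
G21
G90
G0 X74.845 Y127.467
M3 S141
G1 X97.674 Y147.388 F2949
G1 X120.291 Y163.109
G1 X142.697 Y174.630
G1 X164.892 Y181.950
G1 X186.876 Y185.069
M5
G0 X183.912 Y193.729
M3 S473
G1 X187.499 Y40.171 F2009
G1 X69.142 Y220.140
G1 X62.782 Y167.442
G1 X183.912 Y193.729
M5
G0 X91.264 Y73.585
M3 S141
G1 X101.172 Y94.479 F2949
G1 X114.865 Y119.673
G1 X132.343 Y149.164
G1 X153.606 Y182.954
G1 X178.653 Y221.043
M5
G0 X0.000 Y0.000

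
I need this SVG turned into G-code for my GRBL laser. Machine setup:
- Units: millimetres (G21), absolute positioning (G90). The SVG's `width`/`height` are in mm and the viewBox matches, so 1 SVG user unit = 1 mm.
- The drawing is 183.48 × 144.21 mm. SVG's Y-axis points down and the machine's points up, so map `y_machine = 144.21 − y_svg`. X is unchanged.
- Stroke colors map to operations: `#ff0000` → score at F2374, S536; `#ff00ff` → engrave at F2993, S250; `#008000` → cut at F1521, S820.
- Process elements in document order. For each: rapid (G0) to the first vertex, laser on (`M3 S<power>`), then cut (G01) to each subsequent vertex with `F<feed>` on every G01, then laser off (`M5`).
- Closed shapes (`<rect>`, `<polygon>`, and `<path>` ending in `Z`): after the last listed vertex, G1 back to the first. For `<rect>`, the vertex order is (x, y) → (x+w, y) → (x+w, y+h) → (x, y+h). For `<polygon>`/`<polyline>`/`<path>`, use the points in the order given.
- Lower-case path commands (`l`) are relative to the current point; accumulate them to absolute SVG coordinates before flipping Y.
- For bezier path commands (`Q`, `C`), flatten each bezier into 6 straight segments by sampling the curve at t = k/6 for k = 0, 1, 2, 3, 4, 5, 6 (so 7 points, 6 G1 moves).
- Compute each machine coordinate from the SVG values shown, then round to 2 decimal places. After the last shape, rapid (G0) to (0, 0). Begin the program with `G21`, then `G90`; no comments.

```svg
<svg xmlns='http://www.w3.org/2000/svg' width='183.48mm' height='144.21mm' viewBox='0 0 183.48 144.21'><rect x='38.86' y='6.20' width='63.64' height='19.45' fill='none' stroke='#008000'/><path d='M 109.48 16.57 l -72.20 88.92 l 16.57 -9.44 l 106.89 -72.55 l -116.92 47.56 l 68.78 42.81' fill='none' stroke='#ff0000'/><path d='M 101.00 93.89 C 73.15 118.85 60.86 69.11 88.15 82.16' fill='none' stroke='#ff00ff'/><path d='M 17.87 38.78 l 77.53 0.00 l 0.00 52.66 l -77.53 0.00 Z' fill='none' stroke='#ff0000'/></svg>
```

G21
G90
G0 X38.86 Y138.01
M3 S820
G01 X102.50 Y138.01 F1521
G01 X102.50 Y118.56 F1521
G01 X38.86 Y118.56 F1521
G01 X38.86 Y138.01 F1521
M5
G0 X109.48 Y127.64
M3 S536
G01 X37.28 Y38.72 F2374
G01 X53.85 Y48.16 F2374
G01 X160.74 Y120.71 F2374
G01 X43.82 Y73.15 F2374
G01 X112.60 Y30.34 F2374
M5
G0 X101.00 Y50.32
M3 S250
G01 X88.48 Y43.43 F2993
G01 X79.23 Y45.17 F2993
G01 X73.90 Y51.72 F2993
G01 X73.16 Y59.26 F2993
G01 X77.69 Y63.98 F2993
G01 X88.15 Y62.05 F2993
M5
G0 X17.87 Y105.43
M3 S536
G01 X95.40 Y105.43 F2374
G01 X95.40 Y52.77 F2374
G01 X17.87 Y52.77 F2374
G01 X17.87 Y105.43 F2374
M5
G0 X0.00 Y0.00

1 u = 1 mm; y_m = 144.21 − y.

[1] `<rect>` rectangle, #008000→cut S820 F1521: (38.86,138.01) → (102.50,138.01) → (102.50,118.56) → (38.86,118.56) → (38.86,138.01) (closed)

[2] `<path>` open polyline, #ff0000→score S536 F2374: (109.48,127.64) → (37.28,38.72) → (53.85,48.16) → (160.74,120.71) → (43.82,73.15) → (112.60,30.34)

[3] `<path>` cubic bezier, #ff00ff→engrave S250 F2993: (101.00,50.32) → (88.48,43.43) → (79.23,45.17) → (73.90,51.72) → (73.16,59.26) → (77.69,63.98) → (88.15,62.05)

[4] `<path>` rectangle, #ff0000→score S536 F2374: (17.87,105.43) → (95.40,105.43) → (95.40,52.77) → (17.87,52.77) → (17.87,105.43) (closed)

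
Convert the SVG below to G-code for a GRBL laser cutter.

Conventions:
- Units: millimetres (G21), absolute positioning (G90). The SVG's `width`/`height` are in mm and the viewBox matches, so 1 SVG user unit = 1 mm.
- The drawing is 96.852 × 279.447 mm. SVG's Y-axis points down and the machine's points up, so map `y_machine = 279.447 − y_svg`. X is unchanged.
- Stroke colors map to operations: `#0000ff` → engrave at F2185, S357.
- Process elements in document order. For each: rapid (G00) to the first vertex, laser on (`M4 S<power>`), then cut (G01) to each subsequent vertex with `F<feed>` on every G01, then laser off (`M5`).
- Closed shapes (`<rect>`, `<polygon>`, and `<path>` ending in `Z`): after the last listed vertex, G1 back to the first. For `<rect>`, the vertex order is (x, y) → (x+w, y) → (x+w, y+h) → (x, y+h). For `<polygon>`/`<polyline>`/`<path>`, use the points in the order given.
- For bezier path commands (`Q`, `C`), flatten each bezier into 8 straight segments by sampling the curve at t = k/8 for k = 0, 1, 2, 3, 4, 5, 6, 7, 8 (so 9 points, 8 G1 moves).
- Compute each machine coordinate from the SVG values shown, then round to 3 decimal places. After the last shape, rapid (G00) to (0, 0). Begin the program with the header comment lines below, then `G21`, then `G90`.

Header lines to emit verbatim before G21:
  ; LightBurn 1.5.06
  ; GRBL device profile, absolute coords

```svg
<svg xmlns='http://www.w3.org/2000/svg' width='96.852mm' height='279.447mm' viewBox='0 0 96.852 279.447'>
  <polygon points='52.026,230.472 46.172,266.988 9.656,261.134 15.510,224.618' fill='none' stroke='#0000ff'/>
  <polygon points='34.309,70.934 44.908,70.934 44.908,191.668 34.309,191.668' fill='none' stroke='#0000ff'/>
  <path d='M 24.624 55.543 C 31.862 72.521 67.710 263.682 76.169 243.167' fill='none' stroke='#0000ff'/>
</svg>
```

Since the viewBox matches the mm dimensions, user units are millimetres directly. The only transform is the Y-flip y_m = 279.447 − y_svg.

Shape 1 is a regular polygon drawn with `<polygon>`. Its stroke #0000ff means engrave at S357, F2185. After flipping Y the toolpath is (52.026,48.975) → (46.172,12.459) → (9.656,18.313) → (15.510,54.829) → (52.026,48.975), returning to the start.

Shape 2 is a rectangle drawn with `<polygon>`. Its stroke #0000ff means engrave at S357, F2185. After flipping Y the toolpath is (34.309,208.513) → (44.908,208.513) → (44.908,87.779) → (34.309,87.779) → (34.309,208.513), returning to the start.

Shape 3 is a cubic bezier drawn with `<path>`. Its stroke #0000ff means engrave at S357, F2185. After flipping Y the toolpath is (24.624,223.904) → (28.570,210.126) → (34.542,184.540) → (41.884,151.668) → (49.939,116.032) → (58.051,82.153) → (65.564,54.554) → (71.822,37.756) → (76.169,36.280).

; LightBurn 1.5.06
; GRBL device profile, absolute coords
G21
G90
G00 X52.026 Y48.975
M4 S357
G01 X46.172 Y12.459 F2185
G01 X9.656 Y18.313 F2185
G01 X15.510 Y54.829 F2185
G01 X52.026 Y48.975 F2185
M5
G00 X34.309 Y208.513
M4 S357
G01 X44.908 Y208.513 F2185
G01 X44.908 Y87.779 F2185
G01 X34.309 Y87.779 F2185
G01 X34.309 Y208.513 F2185
M5
G00 X24.624 Y223.904
M4 S357
G01 X28.570 Y210.126 F2185
G01 X34.542 Y184.540 F2185
G01 X41.884 Y151.668 F2185
G01 X49.939 Y116.032 F2185
G01 X58.051 Y82.153 F2185
G01 X65.564 Y54.554 F2185
G01 X71.822 Y37.756 F2185
G01 X76.169 Y36.280 F2185
M5
G00 X0.000 Y0.000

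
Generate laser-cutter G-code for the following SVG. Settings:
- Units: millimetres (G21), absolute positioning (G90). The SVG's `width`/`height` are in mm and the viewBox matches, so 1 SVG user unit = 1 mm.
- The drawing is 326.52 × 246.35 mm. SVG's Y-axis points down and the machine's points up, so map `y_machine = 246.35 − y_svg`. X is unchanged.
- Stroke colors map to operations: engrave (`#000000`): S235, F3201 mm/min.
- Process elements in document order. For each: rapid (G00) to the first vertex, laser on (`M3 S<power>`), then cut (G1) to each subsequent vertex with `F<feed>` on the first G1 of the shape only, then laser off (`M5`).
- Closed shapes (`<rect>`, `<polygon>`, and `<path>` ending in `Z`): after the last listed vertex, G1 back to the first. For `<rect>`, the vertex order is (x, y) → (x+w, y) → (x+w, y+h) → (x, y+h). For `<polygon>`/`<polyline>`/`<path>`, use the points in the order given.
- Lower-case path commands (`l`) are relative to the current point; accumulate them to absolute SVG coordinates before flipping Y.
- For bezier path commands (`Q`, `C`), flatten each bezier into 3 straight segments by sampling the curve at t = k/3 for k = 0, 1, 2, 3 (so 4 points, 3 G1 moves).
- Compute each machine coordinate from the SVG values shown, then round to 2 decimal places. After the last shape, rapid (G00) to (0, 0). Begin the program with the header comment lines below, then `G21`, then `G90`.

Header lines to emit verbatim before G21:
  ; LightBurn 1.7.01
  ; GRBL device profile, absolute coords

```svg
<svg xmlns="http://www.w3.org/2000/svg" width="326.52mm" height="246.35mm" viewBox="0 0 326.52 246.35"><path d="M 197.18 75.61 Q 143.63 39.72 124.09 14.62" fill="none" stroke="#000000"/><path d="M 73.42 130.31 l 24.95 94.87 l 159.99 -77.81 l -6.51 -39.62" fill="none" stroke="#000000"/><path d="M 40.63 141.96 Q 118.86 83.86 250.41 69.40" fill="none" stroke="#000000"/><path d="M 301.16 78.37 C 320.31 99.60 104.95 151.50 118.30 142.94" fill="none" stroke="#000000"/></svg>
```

1 u = 1 mm; y_m = 246.35 − y.

[1] `<path>` quadratic bezier, #000000→engrave S235 F3201: (197.18,170.74) → (165.26,193.47) → (140.90,213.80) → (124.09,231.73)

[2] `<path>` open polyline, #000000→engrave S235 F3201: (73.42,116.04) → (98.37,21.17) → (258.36,98.98) → (251.85,138.60)

[3] `<path>` quadratic bezier, #000000→engrave S235 F3201: (40.63,104.39) → (98.71,138.27) → (168.63,162.46) → (250.41,176.95)

[4] `<path>` cubic bezier, #000000→engrave S235 F3201: (301.16,167.98) → (259.30,139.90) → (164.03,111.63) → (118.30,103.41)

; LightBurn 1.7.01
; GRBL device profile, absolute coords
G21
G90
G00 X197.18 Y170.74
M3 S235
G1 X165.26 Y193.47 F3201
G1 X140.90 Y213.80
G1 X124.09 Y231.73
M5
G00 X73.42 Y116.04
M3 S235
G1 X98.37 Y21.17 F3201
G1 X258.36 Y98.98
G1 X251.85 Y138.60
M5
G00 X40.63 Y104.39
M3 S235
G1 X98.71 Y138.27 F3201
G1 X168.63 Y162.46
G1 X250.41 Y176.95
M5
G00 X301.16 Y167.98
M3 S235
G1 X259.30 Y139.90 F3201
G1 X164.03 Y111.63
G1 X118.30 Y103.41
M5
G00 X0.00 Y0.00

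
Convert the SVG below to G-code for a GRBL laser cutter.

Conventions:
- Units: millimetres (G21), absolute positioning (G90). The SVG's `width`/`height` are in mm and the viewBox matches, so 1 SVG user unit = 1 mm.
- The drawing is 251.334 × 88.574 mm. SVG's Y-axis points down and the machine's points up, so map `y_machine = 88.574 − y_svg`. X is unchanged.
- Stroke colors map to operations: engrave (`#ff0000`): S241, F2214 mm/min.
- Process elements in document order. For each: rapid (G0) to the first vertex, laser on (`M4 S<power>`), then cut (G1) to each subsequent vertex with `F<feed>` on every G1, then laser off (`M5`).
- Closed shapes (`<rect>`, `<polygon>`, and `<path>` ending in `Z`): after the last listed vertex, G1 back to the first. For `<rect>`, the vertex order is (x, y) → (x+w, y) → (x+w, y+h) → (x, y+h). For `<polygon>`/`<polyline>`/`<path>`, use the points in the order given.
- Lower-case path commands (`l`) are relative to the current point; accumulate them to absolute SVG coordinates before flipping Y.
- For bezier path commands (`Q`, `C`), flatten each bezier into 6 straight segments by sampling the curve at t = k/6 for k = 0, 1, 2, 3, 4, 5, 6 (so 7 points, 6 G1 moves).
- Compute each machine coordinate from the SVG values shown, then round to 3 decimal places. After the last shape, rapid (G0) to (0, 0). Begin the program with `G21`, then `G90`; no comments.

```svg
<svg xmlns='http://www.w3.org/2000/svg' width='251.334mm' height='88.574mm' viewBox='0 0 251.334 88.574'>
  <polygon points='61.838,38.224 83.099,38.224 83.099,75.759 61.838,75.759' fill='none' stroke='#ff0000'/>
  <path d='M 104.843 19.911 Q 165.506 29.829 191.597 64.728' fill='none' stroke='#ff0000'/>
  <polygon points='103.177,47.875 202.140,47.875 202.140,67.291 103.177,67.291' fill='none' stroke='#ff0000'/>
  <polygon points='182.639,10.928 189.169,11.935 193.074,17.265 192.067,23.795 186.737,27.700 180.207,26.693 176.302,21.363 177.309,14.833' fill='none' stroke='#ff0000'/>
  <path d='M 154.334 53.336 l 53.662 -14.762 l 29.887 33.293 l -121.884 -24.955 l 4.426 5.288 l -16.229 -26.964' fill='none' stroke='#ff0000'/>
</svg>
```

G21
G90
G0 X61.838 Y50.350
M4 S241
G1 X83.099 Y50.350 F2214
G1 X83.099 Y12.815 F2214
G1 X61.838 Y12.815 F2214
G1 X61.838 Y50.350 F2214
M5
G0 X104.843 Y68.663
M4 S241
G1 X124.104 Y64.663 F2214
G1 X141.444 Y59.275 F2214
G1 X156.863 Y52.500 F2214
G1 X170.362 Y44.336 F2214
G1 X181.940 Y34.785 F2214
G1 X191.597 Y23.846 F2214
M5
G0 X103.177 Y40.699
M4 S241
G1 X202.140 Y40.699 F2214
G1 X202.140 Y21.283 F2214
G1 X103.177 Y21.283 F2214
G1 X103.177 Y40.699 F2214
M5
G0 X182.639 Y77.646
M4 S241
G1 X189.169 Y76.639 F2214
G1 X193.074 Y71.309 F2214
G1 X192.067 Y64.779 F2214
G1 X186.737 Y60.874 F2214
G1 X180.207 Y61.881 F2214
G1 X176.302 Y67.211 F2214
G1 X177.309 Y73.741 F2214
G1 X182.639 Y77.646 F2214
M5
G0 X154.334 Y35.238
M4 S241
G1 X207.996 Y50.000 F2214
G1 X237.883 Y16.707 F2214
G1 X115.999 Y41.662 F2214
G1 X120.425 Y36.374 F2214
G1 X104.196 Y63.338 F2214
M5
G0 X0.000 Y0.000

Since the viewBox matches the mm dimensions, user units are millimetres directly. The only transform is the Y-flip y_m = 88.574 − y_svg.

Shape 1 is a rectangle drawn with `<polygon>`. Its stroke #ff0000 means engrave at S241, F2214. After flipping Y the toolpath is (61.838,50.350) → (83.099,50.350) → (83.099,12.815) → (61.838,12.815) → (61.838,50.350), returning to the start.

Shape 2 is a quadratic bezier drawn with `<path>`. Its stroke #ff0000 means engrave at S241, F2214. After flipping Y the toolpath is (104.843,68.663) → (124.104,64.663) → (141.444,59.275) → (156.863,52.500) → (170.362,44.336) → (181.940,34.785) → (191.597,23.846).

Shape 3 is a rectangle drawn with `<polygon>`. Its stroke #ff0000 means engrave at S241, F2214. After flipping Y the toolpath is (103.177,40.699) → (202.140,40.699) → (202.140,21.283) → (103.177,21.283) → (103.177,40.699), returning to the start.

Shape 4 is a regular polygon drawn with `<polygon>`. Its stroke #ff0000 means engrave at S241, F2214. After flipping Y the toolpath is (182.639,77.646) → (189.169,76.639) → (193.074,71.309) → (192.067,64.779) → (186.737,60.874) → (180.207,61.881) → (176.302,67.211) → (177.309,73.741) → (182.639,77.646), returning to the start.

Shape 5 is a open polyline drawn with `<path>`. Its stroke #ff0000 means engrave at S241, F2214. After flipping Y the toolpath is (154.334,35.238) → (207.996,50.000) → (237.883,16.707) → (115.999,41.662) → (120.425,36.374) → (104.196,63.338).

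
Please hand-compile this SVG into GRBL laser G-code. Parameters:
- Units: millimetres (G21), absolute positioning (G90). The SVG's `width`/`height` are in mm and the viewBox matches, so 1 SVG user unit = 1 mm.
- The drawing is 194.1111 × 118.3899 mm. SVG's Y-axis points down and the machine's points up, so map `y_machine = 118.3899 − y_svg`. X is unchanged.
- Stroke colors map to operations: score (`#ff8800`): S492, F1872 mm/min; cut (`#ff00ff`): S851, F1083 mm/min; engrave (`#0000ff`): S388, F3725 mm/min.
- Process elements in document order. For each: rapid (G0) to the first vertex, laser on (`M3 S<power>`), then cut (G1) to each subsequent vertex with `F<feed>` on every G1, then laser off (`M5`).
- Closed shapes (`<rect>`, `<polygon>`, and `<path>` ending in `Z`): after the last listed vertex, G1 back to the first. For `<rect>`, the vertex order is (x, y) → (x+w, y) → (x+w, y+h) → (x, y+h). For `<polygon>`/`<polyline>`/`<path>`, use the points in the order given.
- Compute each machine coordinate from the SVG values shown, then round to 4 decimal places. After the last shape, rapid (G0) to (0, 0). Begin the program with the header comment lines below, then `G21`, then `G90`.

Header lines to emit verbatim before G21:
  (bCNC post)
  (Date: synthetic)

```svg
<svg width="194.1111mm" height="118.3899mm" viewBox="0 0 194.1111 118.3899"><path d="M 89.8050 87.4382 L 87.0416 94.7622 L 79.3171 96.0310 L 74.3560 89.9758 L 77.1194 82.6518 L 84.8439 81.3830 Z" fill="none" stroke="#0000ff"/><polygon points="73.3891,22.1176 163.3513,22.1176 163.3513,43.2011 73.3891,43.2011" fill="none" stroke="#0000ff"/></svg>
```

(bCNC post)
(Date: synthetic)
G21
G90
G0 X89.8050 Y30.9517
M3 S388
G1 X87.0416 Y23.6277 F3725
G1 X79.3171 Y22.3589 F3725
G1 X74.3560 Y28.4141 F3725
G1 X77.1194 Y35.7381 F3725
G1 X84.8439 Y37.0069 F3725
G1 X89.8050 Y30.9517 F3725
M5
G0 X73.3891 Y96.2723
M3 S388
G1 X163.3513 Y96.2723 F3725
G1 X163.3513 Y75.1888 F3725
G1 X73.3891 Y75.1888 F3725
G1 X73.3891 Y96.2723 F3725
M5
G0 X0.0000 Y0.0000

viewBox `0 0 194.1111 118.3899` with mm width/height → 1 unit = 1 mm. Flip: y_m = 118.3899 − y_svg.

**Shape 1** — `<path>` regular polygon, stroke `#0000ff` → engrave (S388, F3725). Machine vertices: (89.8050,30.9517) → (87.0416,23.6277) → (79.3171,22.3589) → (74.3560,28.4141) → (77.1194,35.7381) → (84.8439,37.0069) → (89.8050,30.9517). Closed: final G1 returns to the first vertex.

**Shape 2** — `<polygon>` rectangle, stroke `#0000ff` → engrave (S388, F3725). Machine vertices: (73.3891,96.2723) → (163.3513,96.2723) → (163.3513,75.1888) → (73.3891,75.1888) → (73.3891,96.2723). Closed: final G1 returns to the first vertex.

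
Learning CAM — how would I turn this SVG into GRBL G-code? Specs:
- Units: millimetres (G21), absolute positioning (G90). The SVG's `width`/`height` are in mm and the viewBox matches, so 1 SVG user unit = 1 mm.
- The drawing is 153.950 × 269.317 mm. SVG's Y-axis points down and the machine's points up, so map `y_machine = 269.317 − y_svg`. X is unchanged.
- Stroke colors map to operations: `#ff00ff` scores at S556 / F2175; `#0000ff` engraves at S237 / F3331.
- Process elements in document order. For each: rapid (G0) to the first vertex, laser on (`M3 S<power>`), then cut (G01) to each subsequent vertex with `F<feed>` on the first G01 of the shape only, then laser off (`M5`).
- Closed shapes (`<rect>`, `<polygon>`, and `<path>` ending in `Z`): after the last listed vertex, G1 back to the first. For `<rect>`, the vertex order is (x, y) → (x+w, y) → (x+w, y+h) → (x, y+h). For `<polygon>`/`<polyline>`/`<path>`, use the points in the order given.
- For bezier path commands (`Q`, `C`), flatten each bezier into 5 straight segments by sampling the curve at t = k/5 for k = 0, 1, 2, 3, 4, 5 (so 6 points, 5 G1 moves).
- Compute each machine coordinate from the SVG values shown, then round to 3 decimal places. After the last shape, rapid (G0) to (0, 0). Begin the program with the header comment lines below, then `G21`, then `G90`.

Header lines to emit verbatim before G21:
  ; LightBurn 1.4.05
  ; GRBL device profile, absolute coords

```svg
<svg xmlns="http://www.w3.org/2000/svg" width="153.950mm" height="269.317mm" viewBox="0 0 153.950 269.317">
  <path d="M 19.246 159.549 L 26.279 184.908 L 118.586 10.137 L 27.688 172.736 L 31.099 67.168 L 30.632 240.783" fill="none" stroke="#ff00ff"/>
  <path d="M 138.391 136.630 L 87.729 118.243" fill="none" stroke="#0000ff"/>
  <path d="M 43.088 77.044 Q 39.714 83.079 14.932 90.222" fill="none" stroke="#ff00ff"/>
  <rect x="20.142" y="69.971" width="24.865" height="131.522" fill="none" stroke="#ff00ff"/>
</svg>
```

viewBox `0 0 153.950 269.317` with mm width/height → 1 unit = 1 mm. Flip: y_m = 269.317 − y_svg.

**Shape 1** — `<path>` open polyline, stroke `#ff00ff` → score (S556, F2175). Machine vertices: (19.246,109.768) → (26.279,84.409) → (118.586,259.180) → (27.688,96.581) → (31.099,202.149) → (30.632,28.534). Open path.

**Shape 2** — `<path>` line segment, stroke `#0000ff` → engrave (S237, F3331). Machine vertices: (138.391,132.687) → (87.729,151.074). Open path.

**Shape 3** — `<path>` quadratic bezier, stroke `#ff00ff` → score (S556, F2175). Control points (SVG): P0=(43.088,77.044), P1=(39.714,83.079), P2=(14.932,90.222); sampled at t=k/5. Machine vertices: (43.088,192.273) → (40.882,189.815) → (36.964,187.268) → (31.332,184.632) → (23.988,181.908) → (14.932,179.095). Open path.

**Shape 4** — `<rect>` rectangle, stroke `#ff00ff` → score (S556, F2175). Machine vertices: (20.142,199.346) → (45.007,199.346) → (45.007,67.824) → (20.142,67.824) → (20.142,199.346). Closed: final G1 returns to the first vertex.

; LightBurn 1.4.05
; GRBL device profile, absolute coords
G21
G90
G0 X19.246 Y109.768
M3 S556
G01 X26.279 Y84.409 F2175
G01 X118.586 Y259.180
G01 X27.688 Y96.581
G01 X31.099 Y202.149
G01 X30.632 Y28.534
M5
G0 X138.391 Y132.687
M3 S237
G01 X87.729 Y151.074 F3331
M5
G0 X43.088 Y192.273
M3 S556
G01 X40.882 Y189.815 F2175
G01 X36.964 Y187.268
G01 X31.332 Y184.632
G01 X23.988 Y181.908
G01 X14.932 Y179.095
M5
G0 X20.142 Y199.346
M3 S556
G01 X45.007 Y199.346 F2175
G01 X45.007 Y67.824
G01 X20.142 Y67.824
G01 X20.142 Y199.346
M5
G0 X0.000 Y0.000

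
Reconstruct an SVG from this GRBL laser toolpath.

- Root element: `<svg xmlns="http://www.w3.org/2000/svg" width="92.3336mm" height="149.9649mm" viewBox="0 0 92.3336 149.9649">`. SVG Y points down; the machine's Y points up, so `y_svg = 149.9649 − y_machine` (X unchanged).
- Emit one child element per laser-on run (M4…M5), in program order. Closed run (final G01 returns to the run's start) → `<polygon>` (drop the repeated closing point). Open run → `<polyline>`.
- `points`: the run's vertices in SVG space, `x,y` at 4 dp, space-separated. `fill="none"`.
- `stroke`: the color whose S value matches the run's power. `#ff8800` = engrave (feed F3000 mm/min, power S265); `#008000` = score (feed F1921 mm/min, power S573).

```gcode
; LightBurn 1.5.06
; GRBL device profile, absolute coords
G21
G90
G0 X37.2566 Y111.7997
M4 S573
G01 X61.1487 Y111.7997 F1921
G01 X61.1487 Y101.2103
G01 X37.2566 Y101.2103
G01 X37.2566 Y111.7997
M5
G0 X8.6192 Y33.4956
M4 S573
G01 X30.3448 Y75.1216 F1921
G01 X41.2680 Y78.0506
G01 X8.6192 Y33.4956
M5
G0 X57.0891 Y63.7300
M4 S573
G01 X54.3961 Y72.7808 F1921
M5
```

Machine Y-up, SVG Y-down with viewBox height 149.9649, so y_svg = 149.9649 − y_machine; X carries over. Every run uses S573, so all elements get stroke `#008000` (score).

Run 1: The run returns to its start, so emit a `<polygon>` with points (Y-flipped): 37.2566,38.1652 61.1487,38.1652 61.1487,48.7546 37.2566,48.7546.

Run 2: The run returns to its start, so emit a `<polygon>` with points (Y-flipped): 8.6192,116.4693 30.3448,74.8433 41.2680,71.9143.

Run 3: The run is open, so emit a `<polyline>` with points (Y-flipped): 57.0891,86.2349 54.3961,77.1841.

<svg xmlns="http://www.w3.org/2000/svg" width="92.3336mm" height="149.9649mm" viewBox="0 0 92.3336 149.9649">
  <polygon points="37.2566,38.1652 61.1487,38.1652 61.1487,48.7546 37.2566,48.7546" fill="none" stroke="#008000"/>
  <polygon points="8.6192,116.4693 30.3448,74.8433 41.2680,71.9143" fill="none" stroke="#008000"/>
  <polyline points="57.0891,86.2349 54.3961,77.1841" fill="none" stroke="#008000"/>
</svg>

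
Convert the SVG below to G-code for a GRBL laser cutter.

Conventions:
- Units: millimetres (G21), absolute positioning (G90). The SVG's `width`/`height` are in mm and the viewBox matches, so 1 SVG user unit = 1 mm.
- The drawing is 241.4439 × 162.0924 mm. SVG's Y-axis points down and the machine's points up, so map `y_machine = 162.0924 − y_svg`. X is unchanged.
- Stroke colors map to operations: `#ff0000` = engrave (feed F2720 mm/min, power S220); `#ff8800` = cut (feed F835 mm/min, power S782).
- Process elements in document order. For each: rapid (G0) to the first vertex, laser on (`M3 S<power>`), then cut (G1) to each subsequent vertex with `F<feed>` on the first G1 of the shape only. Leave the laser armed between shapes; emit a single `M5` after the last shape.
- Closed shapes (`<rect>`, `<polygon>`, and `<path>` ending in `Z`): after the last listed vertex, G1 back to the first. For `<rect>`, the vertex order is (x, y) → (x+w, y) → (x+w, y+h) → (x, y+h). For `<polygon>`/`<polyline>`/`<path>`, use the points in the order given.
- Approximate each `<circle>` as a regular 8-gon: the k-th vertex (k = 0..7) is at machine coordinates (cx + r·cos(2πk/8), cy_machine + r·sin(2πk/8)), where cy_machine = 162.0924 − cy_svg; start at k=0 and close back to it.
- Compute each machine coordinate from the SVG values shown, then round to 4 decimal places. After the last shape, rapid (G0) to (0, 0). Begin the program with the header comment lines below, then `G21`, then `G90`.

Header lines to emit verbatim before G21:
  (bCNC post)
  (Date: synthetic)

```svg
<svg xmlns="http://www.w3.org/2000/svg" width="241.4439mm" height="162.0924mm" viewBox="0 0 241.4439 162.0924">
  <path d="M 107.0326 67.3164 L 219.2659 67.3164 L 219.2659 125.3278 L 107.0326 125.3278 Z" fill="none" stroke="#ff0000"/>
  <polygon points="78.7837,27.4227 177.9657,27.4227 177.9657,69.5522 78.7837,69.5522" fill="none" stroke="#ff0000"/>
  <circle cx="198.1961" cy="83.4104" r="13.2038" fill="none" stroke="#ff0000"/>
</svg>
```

1 u = 1 mm; y_m = 162.0924 − y.

[1] `<path>` rectangle, #ff0000→engrave S220 F2720: (107.0326,94.7760) → (219.2659,94.7760) → (219.2659,36.7646) → (107.0326,36.7646) → (107.0326,94.7760) (closed)

[2] `<polygon>` rectangle, #ff0000→engrave S220 F2720: (78.7837,134.6697) → (177.9657,134.6697) → (177.9657,92.5402) → (78.7837,92.5402) → (78.7837,134.6697) (closed)

[3] `<circle>` circle, #ff0000→engrave S220 F2720: (211.3999,78.6820) → (207.5326,88.0185) → (198.1961,91.8858) → (188.8596,88.0185) → (184.9923,78.6820) → (188.8596,69.3455) → (198.1961,65.4782) → (207.5326,69.3455) → (211.3999,78.6820) (closed)

(bCNC post)
(Date: synthetic)
G21
G90
G0 X107.0326 Y94.7760
M3 S220
G1 X219.2659 Y94.7760 F2720
G1 X219.2659 Y36.7646
G1 X107.0326 Y36.7646
G1 X107.0326 Y94.7760
G0 X78.7837 Y134.6697
M3 S220
G1 X177.9657 Y134.6697 F2720
G1 X177.9657 Y92.5402
G1 X78.7837 Y92.5402
G1 X78.7837 Y134.6697
G0 X211.3999 Y78.6820
M3 S220
G1 X207.5326 Y88.0185 F2720
G1 X198.1961 Y91.8858
G1 X188.8596 Y88.0185
G1 X184.9923 Y78.6820
G1 X188.8596 Y69.3455
G1 X198.1961 Y65.4782
G1 X207.5326 Y69.3455
G1 X211.3999 Y78.6820
M5
G0 X0.0000 Y0.0000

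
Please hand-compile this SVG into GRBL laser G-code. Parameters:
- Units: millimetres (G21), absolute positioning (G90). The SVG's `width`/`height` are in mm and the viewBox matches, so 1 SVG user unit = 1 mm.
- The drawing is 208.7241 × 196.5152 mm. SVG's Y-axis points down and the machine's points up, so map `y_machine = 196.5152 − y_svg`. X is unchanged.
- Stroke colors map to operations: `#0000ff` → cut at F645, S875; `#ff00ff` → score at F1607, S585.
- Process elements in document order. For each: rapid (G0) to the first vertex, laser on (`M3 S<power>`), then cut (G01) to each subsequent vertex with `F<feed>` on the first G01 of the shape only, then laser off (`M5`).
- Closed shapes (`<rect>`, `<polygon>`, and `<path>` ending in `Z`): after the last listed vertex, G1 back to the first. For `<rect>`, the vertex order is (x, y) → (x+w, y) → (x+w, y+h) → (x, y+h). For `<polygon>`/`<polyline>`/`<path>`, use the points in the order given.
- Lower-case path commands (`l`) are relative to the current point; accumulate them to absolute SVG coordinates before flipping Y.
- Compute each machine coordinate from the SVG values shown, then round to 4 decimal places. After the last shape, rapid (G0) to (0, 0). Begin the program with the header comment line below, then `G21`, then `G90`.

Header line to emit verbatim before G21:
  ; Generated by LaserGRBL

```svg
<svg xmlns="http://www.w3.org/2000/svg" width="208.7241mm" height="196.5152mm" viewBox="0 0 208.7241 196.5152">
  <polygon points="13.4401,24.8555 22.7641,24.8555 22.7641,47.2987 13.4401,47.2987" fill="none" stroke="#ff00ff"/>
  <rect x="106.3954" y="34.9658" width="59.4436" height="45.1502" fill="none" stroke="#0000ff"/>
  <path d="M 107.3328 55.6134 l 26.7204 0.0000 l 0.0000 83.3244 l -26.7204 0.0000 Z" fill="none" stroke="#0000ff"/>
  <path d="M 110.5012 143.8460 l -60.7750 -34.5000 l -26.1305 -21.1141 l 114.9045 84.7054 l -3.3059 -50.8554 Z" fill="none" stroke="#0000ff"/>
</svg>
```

; Generated by LaserGRBL
G21
G90
G0 X13.4401 Y171.6597
M3 S585
G01 X22.7641 Y171.6597 F1607
G01 X22.7641 Y149.2165
G01 X13.4401 Y149.2165
G01 X13.4401 Y171.6597
M5
G0 X106.3954 Y161.5494
M3 S875
G01 X165.8390 Y161.5494 F645
G01 X165.8390 Y116.3992
G01 X106.3954 Y116.3992
G01 X106.3954 Y161.5494
M5
G0 X107.3328 Y140.9018
M3 S875
G01 X134.0532 Y140.9018 F645
G01 X134.0532 Y57.5774
G01 X107.3328 Y57.5774
G01 X107.3328 Y140.9018
M5
G0 X110.5012 Y52.6692
M3 S875
G01 X49.7262 Y87.1692 F645
G01 X23.5957 Y108.2833
G01 X138.5002 Y23.5779
G01 X135.1943 Y74.4333
G01 X110.5012 Y52.6692
M5
G0 X0.0000 Y0.0000

Since the viewBox matches the mm dimensions, user units are millimetres directly. The only transform is the Y-flip y_m = 196.5152 − y_svg.

Shape 1 is a rectangle drawn with `<polygon>`. Its stroke #ff00ff means score at S585, F1607. After flipping Y the toolpath is (13.4401,171.6597) → (22.7641,171.6597) → (22.7641,149.2165) → (13.4401,149.2165) → (13.4401,171.6597), returning to the start.

Shape 2 is a rectangle drawn with `<rect>`. Its stroke #0000ff means cut at S875, F645. After flipping Y the toolpath is (106.3954,161.5494) → (165.8390,161.5494) → (165.8390,116.3992) → (106.3954,116.3992) → (106.3954,161.5494), returning to the start.

Shape 3 is a rectangle drawn with `<path>`. Its stroke #0000ff means cut at S875, F645. After flipping Y the toolpath is (107.3328,140.9018) → (134.0532,140.9018) → (134.0532,57.5774) → (107.3328,57.5774) → (107.3328,140.9018), returning to the start.

Shape 4 is a closed polygon drawn with `<path>`. Its stroke #0000ff means cut at S875, F645. After flipping Y the toolpath is (110.5012,52.6692) → (49.7262,87.1692) → (23.5957,108.2833) → (138.5002,23.5779) → (135.1943,74.4333) → (110.5012,52.6692), returning to the start.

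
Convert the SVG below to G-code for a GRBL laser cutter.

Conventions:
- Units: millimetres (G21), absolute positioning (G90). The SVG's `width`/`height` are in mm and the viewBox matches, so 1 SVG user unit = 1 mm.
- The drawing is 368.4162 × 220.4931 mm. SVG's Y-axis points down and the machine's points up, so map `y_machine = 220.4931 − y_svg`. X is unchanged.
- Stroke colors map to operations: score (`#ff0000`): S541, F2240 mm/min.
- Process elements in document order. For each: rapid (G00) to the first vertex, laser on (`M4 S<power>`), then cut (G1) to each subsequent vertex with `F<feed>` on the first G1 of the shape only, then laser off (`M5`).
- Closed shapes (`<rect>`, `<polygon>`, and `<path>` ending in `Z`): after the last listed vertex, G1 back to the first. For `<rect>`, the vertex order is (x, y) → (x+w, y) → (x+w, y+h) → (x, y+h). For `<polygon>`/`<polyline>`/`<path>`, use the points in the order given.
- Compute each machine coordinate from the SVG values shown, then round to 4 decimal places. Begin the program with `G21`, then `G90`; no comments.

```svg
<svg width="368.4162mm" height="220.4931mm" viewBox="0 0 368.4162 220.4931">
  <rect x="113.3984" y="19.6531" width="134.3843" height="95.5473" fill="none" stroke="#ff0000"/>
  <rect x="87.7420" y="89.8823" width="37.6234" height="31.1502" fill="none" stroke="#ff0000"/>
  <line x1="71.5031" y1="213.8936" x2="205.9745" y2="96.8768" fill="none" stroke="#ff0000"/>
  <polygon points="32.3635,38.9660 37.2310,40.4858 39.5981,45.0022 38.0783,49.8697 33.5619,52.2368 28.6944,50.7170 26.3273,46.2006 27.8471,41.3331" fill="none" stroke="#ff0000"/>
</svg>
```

G21
G90
G00 X113.3984 Y200.8400
M4 S541
G1 X247.7827 Y200.8400 F2240
G1 X247.7827 Y105.2927
G1 X113.3984 Y105.2927
G1 X113.3984 Y200.8400
M5
G00 X87.7420 Y130.6108
M4 S541
G1 X125.3654 Y130.6108 F2240
G1 X125.3654 Y99.4606
G1 X87.7420 Y99.4606
G1 X87.7420 Y130.6108
M5
G00 X71.5031 Y6.5995
M4 S541
G1 X205.9745 Y123.6163 F2240
M5
G00 X32.3635 Y181.5271
M4 S541
G1 X37.2310 Y180.0073 F2240
G1 X39.5981 Y175.4909
G1 X38.0783 Y170.6234
G1 X33.5619 Y168.2563
G1 X28.6944 Y169.7761
G1 X26.3273 Y174.2925
G1 X27.8471 Y179.1600
G1 X32.3635 Y181.5271
M5

viewBox `0 0 368.4162 220.4931` with mm width/height → 1 unit = 1 mm. Flip: y_m = 220.4931 − y_svg.

**Shape 1** — `<rect>` rectangle, stroke `#ff0000` → score (S541, F2240). Machine vertices: (113.3984,200.8400) → (247.7827,200.8400) → (247.7827,105.2927) → (113.3984,105.2927) → (113.3984,200.8400). Closed: final G1 returns to the first vertex.

**Shape 2** — `<rect>` rectangle, stroke `#ff0000` → score (S541, F2240). Machine vertices: (87.7420,130.6108) → (125.3654,130.6108) → (125.3654,99.4606) → (87.7420,99.4606) → (87.7420,130.6108). Closed: final G1 returns to the first vertex.

**Shape 3** — `<line>` line segment, stroke `#ff0000` → score (S541, F2240). Machine vertices: (71.5031,6.5995) → (205.9745,123.6163). Open path.

**Shape 4** — `<polygon>` regular polygon, stroke `#ff0000` → score (S541, F2240). Machine vertices: (32.3635,181.5271) → (37.2310,180.0073) → (39.5981,175.4909) → (38.0783,170.6234) → (33.5619,168.2563) → (28.6944,169.7761) → (26.3273,174.2925) → (27.8471,179.1600) → (32.3635,181.5271). Closed: final G1 returns to the first vertex.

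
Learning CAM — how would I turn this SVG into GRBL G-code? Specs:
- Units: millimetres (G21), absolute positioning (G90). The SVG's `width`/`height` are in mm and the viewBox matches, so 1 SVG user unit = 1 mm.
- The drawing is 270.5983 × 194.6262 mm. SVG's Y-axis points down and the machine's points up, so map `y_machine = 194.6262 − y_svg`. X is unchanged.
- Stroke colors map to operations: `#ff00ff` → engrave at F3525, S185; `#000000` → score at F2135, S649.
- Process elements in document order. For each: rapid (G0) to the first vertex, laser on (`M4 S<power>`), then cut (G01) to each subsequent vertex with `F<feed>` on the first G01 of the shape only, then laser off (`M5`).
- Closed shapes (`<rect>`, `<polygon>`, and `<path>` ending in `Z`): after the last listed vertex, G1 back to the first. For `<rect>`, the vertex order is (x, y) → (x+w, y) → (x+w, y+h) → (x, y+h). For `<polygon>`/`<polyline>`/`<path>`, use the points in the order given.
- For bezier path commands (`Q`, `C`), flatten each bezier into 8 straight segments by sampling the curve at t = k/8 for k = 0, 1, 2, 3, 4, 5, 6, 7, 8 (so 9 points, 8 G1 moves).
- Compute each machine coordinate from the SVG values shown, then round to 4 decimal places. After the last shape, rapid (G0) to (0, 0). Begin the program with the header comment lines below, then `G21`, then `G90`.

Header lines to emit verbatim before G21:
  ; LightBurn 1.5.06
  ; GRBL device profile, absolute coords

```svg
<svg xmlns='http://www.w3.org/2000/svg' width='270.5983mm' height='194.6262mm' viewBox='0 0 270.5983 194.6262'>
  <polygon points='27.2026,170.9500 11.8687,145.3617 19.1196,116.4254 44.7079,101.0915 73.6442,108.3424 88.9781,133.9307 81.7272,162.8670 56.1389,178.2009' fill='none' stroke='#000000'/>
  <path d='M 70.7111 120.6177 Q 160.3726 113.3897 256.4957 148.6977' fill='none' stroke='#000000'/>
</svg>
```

; LightBurn 1.5.06
; GRBL device profile, absolute coords
G21
G90
G0 X27.2026 Y23.6762
M4 S649
G01 X11.8687 Y49.2645 F2135
G01 X19.1196 Y78.2008
G01 X44.7079 Y93.5347
G01 X73.6442 Y86.2838
G01 X88.9781 Y60.6955
G01 X81.7272 Y31.7592
G01 X56.1389 Y16.4253
G01 X27.2026 Y23.6762
M5
G0 X70.7111 Y74.0085
M4 S649
G01 X93.2274 Y75.1509 F2135
G01 X115.9457 Y74.9640
G01 X138.8659 Y73.4479
G01 X161.9880 Y70.6025
G01 X185.3120 Y66.4279
G01 X208.8380 Y60.9240
G01 X232.5659 Y54.0909
G01 X256.4957 Y45.9285
M5
G0 X0.0000 Y0.0000

viewBox `0 0 270.5983 194.6262` with mm width/height → 1 unit = 1 mm. Flip: y_m = 194.6262 − y_svg.

**Shape 1** — `<polygon>` regular polygon, stroke `#000000` → score (S649, F2135). Machine vertices: (27.2026,23.6762) → (11.8687,49.2645) → (19.1196,78.2008) → (44.7079,93.5347) → (73.6442,86.2838) → (88.9781,60.6955) → (81.7272,31.7592) → (56.1389,16.4253) → (27.2026,23.6762). Closed: final G1 returns to the first vertex.

**Shape 2** — `<path>` quadratic bezier, stroke `#000000` → score (S649, F2135). Control points (SVG): P0=(70.7111,120.6177), P1=(160.3726,113.3897), P2=(256.4957,148.6977); sampled at t=k/8. Machine vertices: (70.7111,74.0085) → (93.2274,75.1509) → (115.9457,74.9640) → (138.8659,73.4479) → (161.9880,70.6025) → (185.3120,66.4279) → (208.8380,60.9240) → (232.5659,54.0909) → (256.4957,45.9285). Open path.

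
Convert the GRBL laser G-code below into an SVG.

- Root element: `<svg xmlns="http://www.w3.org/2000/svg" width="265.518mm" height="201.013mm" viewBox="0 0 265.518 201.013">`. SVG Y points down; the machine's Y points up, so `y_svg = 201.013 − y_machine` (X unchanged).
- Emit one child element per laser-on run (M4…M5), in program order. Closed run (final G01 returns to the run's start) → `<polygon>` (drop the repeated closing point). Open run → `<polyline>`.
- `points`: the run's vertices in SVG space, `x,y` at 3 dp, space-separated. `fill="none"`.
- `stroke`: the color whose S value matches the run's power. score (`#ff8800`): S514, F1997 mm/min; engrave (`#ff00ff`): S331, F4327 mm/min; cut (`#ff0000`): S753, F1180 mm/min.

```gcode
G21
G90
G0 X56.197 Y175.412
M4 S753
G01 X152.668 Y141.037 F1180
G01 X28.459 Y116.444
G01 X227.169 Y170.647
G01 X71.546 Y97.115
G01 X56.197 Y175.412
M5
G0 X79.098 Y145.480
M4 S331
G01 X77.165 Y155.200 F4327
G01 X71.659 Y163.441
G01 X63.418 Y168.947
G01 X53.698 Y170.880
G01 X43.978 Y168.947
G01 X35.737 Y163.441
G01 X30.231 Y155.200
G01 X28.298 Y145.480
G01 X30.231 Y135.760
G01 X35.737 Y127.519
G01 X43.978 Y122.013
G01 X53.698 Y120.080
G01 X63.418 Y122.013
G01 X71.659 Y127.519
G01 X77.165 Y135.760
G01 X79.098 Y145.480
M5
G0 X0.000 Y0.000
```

<svg xmlns="http://www.w3.org/2000/svg" width="265.518mm" height="201.013mm" viewBox="0 0 265.518 201.013">
  <polygon points="56.197,25.601 152.668,59.976 28.459,84.569 227.169,30.366 71.546,103.898" fill="none" stroke="#ff0000"/>
  <polygon points="79.098,55.533 77.165,45.813 71.659,37.572 63.418,32.066 53.698,30.133 43.978,32.066 35.737,37.572 30.231,45.813 28.298,55.533 30.231,65.253 35.737,73.494 43.978,79.000 53.698,80.933 63.418,79.000 71.659,73.494 77.165,65.253" fill="none" stroke="#ff00ff"/>
</svg>

Machine Y-up, SVG Y-down with viewBox height 201.013, so y_svg = 201.013 − y_machine; X carries over.

Run 1: S753 ⇒ cut layer `#ff0000`. The run returns to its start, so emit a `<polygon>` with points (Y-flipped): 56.197,25.601 152.668,59.976 28.459,84.569 227.169,30.366 71.546,103.898.

Run 2: power S331 maps to stroke `#ff00ff` (engrave). The run returns to its start, so emit a `<polygon>` with points (Y-flipped): 79.098,55.533 77.165,45.813 71.659,37.572 63.418,32.066 53.698,30.133 43.978,32.066 35.737,37.572 30.231,45.813 28.298,55.533 30.231,65.253 35.737,73.494 43.978,79.000 53.698,80.933 63.418,79.000 71.659,73.494 77.165,65.253.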